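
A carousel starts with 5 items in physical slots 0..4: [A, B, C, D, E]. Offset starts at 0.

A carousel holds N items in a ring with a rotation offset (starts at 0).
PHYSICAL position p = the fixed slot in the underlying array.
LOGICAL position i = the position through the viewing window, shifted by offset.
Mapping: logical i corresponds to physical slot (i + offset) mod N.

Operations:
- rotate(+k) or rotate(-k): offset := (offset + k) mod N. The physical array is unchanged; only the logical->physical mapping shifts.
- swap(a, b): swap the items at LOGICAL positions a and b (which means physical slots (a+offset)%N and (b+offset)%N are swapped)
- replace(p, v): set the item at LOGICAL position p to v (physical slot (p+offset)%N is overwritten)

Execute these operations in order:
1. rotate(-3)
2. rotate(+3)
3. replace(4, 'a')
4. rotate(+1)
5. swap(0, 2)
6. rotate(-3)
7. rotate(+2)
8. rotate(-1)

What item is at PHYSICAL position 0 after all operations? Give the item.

Answer: A

Derivation:
After op 1 (rotate(-3)): offset=2, physical=[A,B,C,D,E], logical=[C,D,E,A,B]
After op 2 (rotate(+3)): offset=0, physical=[A,B,C,D,E], logical=[A,B,C,D,E]
After op 3 (replace(4, 'a')): offset=0, physical=[A,B,C,D,a], logical=[A,B,C,D,a]
After op 4 (rotate(+1)): offset=1, physical=[A,B,C,D,a], logical=[B,C,D,a,A]
After op 5 (swap(0, 2)): offset=1, physical=[A,D,C,B,a], logical=[D,C,B,a,A]
After op 6 (rotate(-3)): offset=3, physical=[A,D,C,B,a], logical=[B,a,A,D,C]
After op 7 (rotate(+2)): offset=0, physical=[A,D,C,B,a], logical=[A,D,C,B,a]
After op 8 (rotate(-1)): offset=4, physical=[A,D,C,B,a], logical=[a,A,D,C,B]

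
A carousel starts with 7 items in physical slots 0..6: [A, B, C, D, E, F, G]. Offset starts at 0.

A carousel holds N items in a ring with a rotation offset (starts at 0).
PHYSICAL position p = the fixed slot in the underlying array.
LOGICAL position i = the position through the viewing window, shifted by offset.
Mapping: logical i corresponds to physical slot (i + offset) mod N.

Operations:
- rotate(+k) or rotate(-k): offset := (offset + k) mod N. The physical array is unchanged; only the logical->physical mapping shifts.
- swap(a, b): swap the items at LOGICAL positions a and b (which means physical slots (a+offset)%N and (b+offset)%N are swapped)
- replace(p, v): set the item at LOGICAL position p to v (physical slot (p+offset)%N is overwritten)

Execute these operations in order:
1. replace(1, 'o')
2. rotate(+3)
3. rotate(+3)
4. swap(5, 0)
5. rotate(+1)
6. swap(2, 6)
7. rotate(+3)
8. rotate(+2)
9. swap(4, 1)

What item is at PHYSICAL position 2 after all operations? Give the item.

After op 1 (replace(1, 'o')): offset=0, physical=[A,o,C,D,E,F,G], logical=[A,o,C,D,E,F,G]
After op 2 (rotate(+3)): offset=3, physical=[A,o,C,D,E,F,G], logical=[D,E,F,G,A,o,C]
After op 3 (rotate(+3)): offset=6, physical=[A,o,C,D,E,F,G], logical=[G,A,o,C,D,E,F]
After op 4 (swap(5, 0)): offset=6, physical=[A,o,C,D,G,F,E], logical=[E,A,o,C,D,G,F]
After op 5 (rotate(+1)): offset=0, physical=[A,o,C,D,G,F,E], logical=[A,o,C,D,G,F,E]
After op 6 (swap(2, 6)): offset=0, physical=[A,o,E,D,G,F,C], logical=[A,o,E,D,G,F,C]
After op 7 (rotate(+3)): offset=3, physical=[A,o,E,D,G,F,C], logical=[D,G,F,C,A,o,E]
After op 8 (rotate(+2)): offset=5, physical=[A,o,E,D,G,F,C], logical=[F,C,A,o,E,D,G]
After op 9 (swap(4, 1)): offset=5, physical=[A,o,C,D,G,F,E], logical=[F,E,A,o,C,D,G]

Answer: C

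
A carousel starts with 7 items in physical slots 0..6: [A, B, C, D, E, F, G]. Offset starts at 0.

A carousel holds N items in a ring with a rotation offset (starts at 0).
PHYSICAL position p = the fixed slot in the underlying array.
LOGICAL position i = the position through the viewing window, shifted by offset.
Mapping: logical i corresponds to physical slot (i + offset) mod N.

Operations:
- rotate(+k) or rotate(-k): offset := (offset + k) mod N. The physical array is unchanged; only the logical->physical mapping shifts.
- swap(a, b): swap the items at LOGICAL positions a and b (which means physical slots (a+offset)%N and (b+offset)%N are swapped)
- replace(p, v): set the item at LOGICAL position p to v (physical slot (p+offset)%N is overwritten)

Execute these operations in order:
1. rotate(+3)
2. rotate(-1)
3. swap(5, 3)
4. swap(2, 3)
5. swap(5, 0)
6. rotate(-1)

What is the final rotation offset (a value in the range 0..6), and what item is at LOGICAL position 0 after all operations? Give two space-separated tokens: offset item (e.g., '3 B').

After op 1 (rotate(+3)): offset=3, physical=[A,B,C,D,E,F,G], logical=[D,E,F,G,A,B,C]
After op 2 (rotate(-1)): offset=2, physical=[A,B,C,D,E,F,G], logical=[C,D,E,F,G,A,B]
After op 3 (swap(5, 3)): offset=2, physical=[F,B,C,D,E,A,G], logical=[C,D,E,A,G,F,B]
After op 4 (swap(2, 3)): offset=2, physical=[F,B,C,D,A,E,G], logical=[C,D,A,E,G,F,B]
After op 5 (swap(5, 0)): offset=2, physical=[C,B,F,D,A,E,G], logical=[F,D,A,E,G,C,B]
After op 6 (rotate(-1)): offset=1, physical=[C,B,F,D,A,E,G], logical=[B,F,D,A,E,G,C]

Answer: 1 B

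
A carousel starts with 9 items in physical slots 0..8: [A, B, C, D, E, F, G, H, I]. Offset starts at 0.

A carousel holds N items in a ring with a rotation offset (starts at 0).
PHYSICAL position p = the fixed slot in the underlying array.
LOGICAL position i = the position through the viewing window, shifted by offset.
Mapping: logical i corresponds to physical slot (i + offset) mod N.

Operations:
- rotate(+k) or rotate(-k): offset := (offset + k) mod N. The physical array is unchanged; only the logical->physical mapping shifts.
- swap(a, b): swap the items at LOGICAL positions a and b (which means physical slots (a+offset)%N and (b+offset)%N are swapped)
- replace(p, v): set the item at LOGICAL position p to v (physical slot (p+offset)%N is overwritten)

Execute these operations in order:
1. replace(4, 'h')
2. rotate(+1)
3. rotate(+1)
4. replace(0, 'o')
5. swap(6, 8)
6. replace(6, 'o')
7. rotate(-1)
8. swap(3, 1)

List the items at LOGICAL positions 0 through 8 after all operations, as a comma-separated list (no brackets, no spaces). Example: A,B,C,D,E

Answer: I,h,D,o,F,G,H,o,A

Derivation:
After op 1 (replace(4, 'h')): offset=0, physical=[A,B,C,D,h,F,G,H,I], logical=[A,B,C,D,h,F,G,H,I]
After op 2 (rotate(+1)): offset=1, physical=[A,B,C,D,h,F,G,H,I], logical=[B,C,D,h,F,G,H,I,A]
After op 3 (rotate(+1)): offset=2, physical=[A,B,C,D,h,F,G,H,I], logical=[C,D,h,F,G,H,I,A,B]
After op 4 (replace(0, 'o')): offset=2, physical=[A,B,o,D,h,F,G,H,I], logical=[o,D,h,F,G,H,I,A,B]
After op 5 (swap(6, 8)): offset=2, physical=[A,I,o,D,h,F,G,H,B], logical=[o,D,h,F,G,H,B,A,I]
After op 6 (replace(6, 'o')): offset=2, physical=[A,I,o,D,h,F,G,H,o], logical=[o,D,h,F,G,H,o,A,I]
After op 7 (rotate(-1)): offset=1, physical=[A,I,o,D,h,F,G,H,o], logical=[I,o,D,h,F,G,H,o,A]
After op 8 (swap(3, 1)): offset=1, physical=[A,I,h,D,o,F,G,H,o], logical=[I,h,D,o,F,G,H,o,A]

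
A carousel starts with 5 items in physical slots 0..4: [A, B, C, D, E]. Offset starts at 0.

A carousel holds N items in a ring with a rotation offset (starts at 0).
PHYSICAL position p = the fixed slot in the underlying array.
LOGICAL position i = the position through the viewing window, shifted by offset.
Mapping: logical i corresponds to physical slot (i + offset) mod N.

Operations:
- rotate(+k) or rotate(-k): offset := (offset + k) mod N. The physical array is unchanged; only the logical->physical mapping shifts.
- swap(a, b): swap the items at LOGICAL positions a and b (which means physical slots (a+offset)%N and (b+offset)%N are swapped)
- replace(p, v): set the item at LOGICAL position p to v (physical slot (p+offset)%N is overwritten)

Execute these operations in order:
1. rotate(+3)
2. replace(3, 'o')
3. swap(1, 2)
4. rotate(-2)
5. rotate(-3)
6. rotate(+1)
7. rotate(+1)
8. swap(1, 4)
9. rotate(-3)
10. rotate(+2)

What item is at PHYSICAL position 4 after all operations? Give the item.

After op 1 (rotate(+3)): offset=3, physical=[A,B,C,D,E], logical=[D,E,A,B,C]
After op 2 (replace(3, 'o')): offset=3, physical=[A,o,C,D,E], logical=[D,E,A,o,C]
After op 3 (swap(1, 2)): offset=3, physical=[E,o,C,D,A], logical=[D,A,E,o,C]
After op 4 (rotate(-2)): offset=1, physical=[E,o,C,D,A], logical=[o,C,D,A,E]
After op 5 (rotate(-3)): offset=3, physical=[E,o,C,D,A], logical=[D,A,E,o,C]
After op 6 (rotate(+1)): offset=4, physical=[E,o,C,D,A], logical=[A,E,o,C,D]
After op 7 (rotate(+1)): offset=0, physical=[E,o,C,D,A], logical=[E,o,C,D,A]
After op 8 (swap(1, 4)): offset=0, physical=[E,A,C,D,o], logical=[E,A,C,D,o]
After op 9 (rotate(-3)): offset=2, physical=[E,A,C,D,o], logical=[C,D,o,E,A]
After op 10 (rotate(+2)): offset=4, physical=[E,A,C,D,o], logical=[o,E,A,C,D]

Answer: o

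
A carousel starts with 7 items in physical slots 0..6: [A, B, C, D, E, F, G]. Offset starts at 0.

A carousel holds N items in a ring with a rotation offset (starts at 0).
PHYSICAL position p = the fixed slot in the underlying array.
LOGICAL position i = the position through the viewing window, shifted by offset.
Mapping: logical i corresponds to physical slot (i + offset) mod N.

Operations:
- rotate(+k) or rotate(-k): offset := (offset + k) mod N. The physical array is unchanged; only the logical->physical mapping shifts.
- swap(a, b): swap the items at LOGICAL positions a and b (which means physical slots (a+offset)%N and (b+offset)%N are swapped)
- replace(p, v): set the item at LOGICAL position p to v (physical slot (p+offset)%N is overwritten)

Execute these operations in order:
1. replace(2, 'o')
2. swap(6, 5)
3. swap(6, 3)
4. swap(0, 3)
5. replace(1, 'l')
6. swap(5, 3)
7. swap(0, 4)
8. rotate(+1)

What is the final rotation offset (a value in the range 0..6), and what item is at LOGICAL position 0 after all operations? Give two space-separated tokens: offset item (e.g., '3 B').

After op 1 (replace(2, 'o')): offset=0, physical=[A,B,o,D,E,F,G], logical=[A,B,o,D,E,F,G]
After op 2 (swap(6, 5)): offset=0, physical=[A,B,o,D,E,G,F], logical=[A,B,o,D,E,G,F]
After op 3 (swap(6, 3)): offset=0, physical=[A,B,o,F,E,G,D], logical=[A,B,o,F,E,G,D]
After op 4 (swap(0, 3)): offset=0, physical=[F,B,o,A,E,G,D], logical=[F,B,o,A,E,G,D]
After op 5 (replace(1, 'l')): offset=0, physical=[F,l,o,A,E,G,D], logical=[F,l,o,A,E,G,D]
After op 6 (swap(5, 3)): offset=0, physical=[F,l,o,G,E,A,D], logical=[F,l,o,G,E,A,D]
After op 7 (swap(0, 4)): offset=0, physical=[E,l,o,G,F,A,D], logical=[E,l,o,G,F,A,D]
After op 8 (rotate(+1)): offset=1, physical=[E,l,o,G,F,A,D], logical=[l,o,G,F,A,D,E]

Answer: 1 l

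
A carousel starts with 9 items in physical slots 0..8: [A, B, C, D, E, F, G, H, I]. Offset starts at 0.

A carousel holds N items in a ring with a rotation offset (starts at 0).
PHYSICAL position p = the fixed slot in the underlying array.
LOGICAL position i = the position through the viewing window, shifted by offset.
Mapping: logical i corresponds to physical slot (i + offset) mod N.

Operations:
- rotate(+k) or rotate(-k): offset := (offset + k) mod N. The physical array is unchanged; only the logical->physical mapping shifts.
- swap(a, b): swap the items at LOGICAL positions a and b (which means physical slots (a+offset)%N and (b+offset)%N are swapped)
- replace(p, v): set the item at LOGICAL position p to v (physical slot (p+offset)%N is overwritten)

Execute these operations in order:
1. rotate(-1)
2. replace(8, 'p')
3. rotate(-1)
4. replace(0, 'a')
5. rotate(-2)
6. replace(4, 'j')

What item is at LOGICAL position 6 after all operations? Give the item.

Answer: C

Derivation:
After op 1 (rotate(-1)): offset=8, physical=[A,B,C,D,E,F,G,H,I], logical=[I,A,B,C,D,E,F,G,H]
After op 2 (replace(8, 'p')): offset=8, physical=[A,B,C,D,E,F,G,p,I], logical=[I,A,B,C,D,E,F,G,p]
After op 3 (rotate(-1)): offset=7, physical=[A,B,C,D,E,F,G,p,I], logical=[p,I,A,B,C,D,E,F,G]
After op 4 (replace(0, 'a')): offset=7, physical=[A,B,C,D,E,F,G,a,I], logical=[a,I,A,B,C,D,E,F,G]
After op 5 (rotate(-2)): offset=5, physical=[A,B,C,D,E,F,G,a,I], logical=[F,G,a,I,A,B,C,D,E]
After op 6 (replace(4, 'j')): offset=5, physical=[j,B,C,D,E,F,G,a,I], logical=[F,G,a,I,j,B,C,D,E]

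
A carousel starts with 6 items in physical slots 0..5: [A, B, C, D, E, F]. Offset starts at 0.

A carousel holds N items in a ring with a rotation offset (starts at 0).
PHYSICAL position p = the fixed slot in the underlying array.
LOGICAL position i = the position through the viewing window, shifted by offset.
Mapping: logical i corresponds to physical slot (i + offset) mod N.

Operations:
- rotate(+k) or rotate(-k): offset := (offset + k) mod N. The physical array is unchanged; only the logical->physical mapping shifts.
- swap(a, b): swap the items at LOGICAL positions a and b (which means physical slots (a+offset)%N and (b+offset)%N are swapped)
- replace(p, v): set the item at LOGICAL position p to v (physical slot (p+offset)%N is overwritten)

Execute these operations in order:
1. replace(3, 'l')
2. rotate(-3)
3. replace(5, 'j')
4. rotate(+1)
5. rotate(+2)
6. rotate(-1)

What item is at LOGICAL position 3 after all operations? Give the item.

Answer: j

Derivation:
After op 1 (replace(3, 'l')): offset=0, physical=[A,B,C,l,E,F], logical=[A,B,C,l,E,F]
After op 2 (rotate(-3)): offset=3, physical=[A,B,C,l,E,F], logical=[l,E,F,A,B,C]
After op 3 (replace(5, 'j')): offset=3, physical=[A,B,j,l,E,F], logical=[l,E,F,A,B,j]
After op 4 (rotate(+1)): offset=4, physical=[A,B,j,l,E,F], logical=[E,F,A,B,j,l]
After op 5 (rotate(+2)): offset=0, physical=[A,B,j,l,E,F], logical=[A,B,j,l,E,F]
After op 6 (rotate(-1)): offset=5, physical=[A,B,j,l,E,F], logical=[F,A,B,j,l,E]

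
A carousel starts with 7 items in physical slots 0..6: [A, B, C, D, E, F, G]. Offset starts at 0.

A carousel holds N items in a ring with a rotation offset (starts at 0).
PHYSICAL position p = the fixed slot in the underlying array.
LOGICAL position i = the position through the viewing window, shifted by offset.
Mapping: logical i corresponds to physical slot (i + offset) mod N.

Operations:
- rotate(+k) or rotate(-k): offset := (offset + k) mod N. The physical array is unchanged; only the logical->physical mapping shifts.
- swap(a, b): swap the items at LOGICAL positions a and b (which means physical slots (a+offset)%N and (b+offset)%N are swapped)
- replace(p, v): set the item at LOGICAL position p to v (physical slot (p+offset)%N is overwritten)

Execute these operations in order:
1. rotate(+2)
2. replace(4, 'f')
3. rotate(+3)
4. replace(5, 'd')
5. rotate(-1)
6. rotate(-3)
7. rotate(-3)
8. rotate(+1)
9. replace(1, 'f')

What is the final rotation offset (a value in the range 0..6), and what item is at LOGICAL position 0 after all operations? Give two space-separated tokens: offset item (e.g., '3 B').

Answer: 6 f

Derivation:
After op 1 (rotate(+2)): offset=2, physical=[A,B,C,D,E,F,G], logical=[C,D,E,F,G,A,B]
After op 2 (replace(4, 'f')): offset=2, physical=[A,B,C,D,E,F,f], logical=[C,D,E,F,f,A,B]
After op 3 (rotate(+3)): offset=5, physical=[A,B,C,D,E,F,f], logical=[F,f,A,B,C,D,E]
After op 4 (replace(5, 'd')): offset=5, physical=[A,B,C,d,E,F,f], logical=[F,f,A,B,C,d,E]
After op 5 (rotate(-1)): offset=4, physical=[A,B,C,d,E,F,f], logical=[E,F,f,A,B,C,d]
After op 6 (rotate(-3)): offset=1, physical=[A,B,C,d,E,F,f], logical=[B,C,d,E,F,f,A]
After op 7 (rotate(-3)): offset=5, physical=[A,B,C,d,E,F,f], logical=[F,f,A,B,C,d,E]
After op 8 (rotate(+1)): offset=6, physical=[A,B,C,d,E,F,f], logical=[f,A,B,C,d,E,F]
After op 9 (replace(1, 'f')): offset=6, physical=[f,B,C,d,E,F,f], logical=[f,f,B,C,d,E,F]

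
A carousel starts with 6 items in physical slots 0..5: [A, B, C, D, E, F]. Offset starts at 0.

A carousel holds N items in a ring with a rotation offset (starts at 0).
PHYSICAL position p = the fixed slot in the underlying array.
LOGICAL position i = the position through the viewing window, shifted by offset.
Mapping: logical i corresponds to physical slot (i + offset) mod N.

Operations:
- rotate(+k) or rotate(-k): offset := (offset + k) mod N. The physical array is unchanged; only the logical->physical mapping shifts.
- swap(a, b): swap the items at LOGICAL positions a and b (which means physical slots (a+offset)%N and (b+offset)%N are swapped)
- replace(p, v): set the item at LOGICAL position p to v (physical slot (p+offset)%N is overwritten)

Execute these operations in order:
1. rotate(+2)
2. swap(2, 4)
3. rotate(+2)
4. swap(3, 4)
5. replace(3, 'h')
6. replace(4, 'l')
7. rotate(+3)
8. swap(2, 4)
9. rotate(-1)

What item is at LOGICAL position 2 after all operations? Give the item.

Answer: l

Derivation:
After op 1 (rotate(+2)): offset=2, physical=[A,B,C,D,E,F], logical=[C,D,E,F,A,B]
After op 2 (swap(2, 4)): offset=2, physical=[E,B,C,D,A,F], logical=[C,D,A,F,E,B]
After op 3 (rotate(+2)): offset=4, physical=[E,B,C,D,A,F], logical=[A,F,E,B,C,D]
After op 4 (swap(3, 4)): offset=4, physical=[E,C,B,D,A,F], logical=[A,F,E,C,B,D]
After op 5 (replace(3, 'h')): offset=4, physical=[E,h,B,D,A,F], logical=[A,F,E,h,B,D]
After op 6 (replace(4, 'l')): offset=4, physical=[E,h,l,D,A,F], logical=[A,F,E,h,l,D]
After op 7 (rotate(+3)): offset=1, physical=[E,h,l,D,A,F], logical=[h,l,D,A,F,E]
After op 8 (swap(2, 4)): offset=1, physical=[E,h,l,F,A,D], logical=[h,l,F,A,D,E]
After op 9 (rotate(-1)): offset=0, physical=[E,h,l,F,A,D], logical=[E,h,l,F,A,D]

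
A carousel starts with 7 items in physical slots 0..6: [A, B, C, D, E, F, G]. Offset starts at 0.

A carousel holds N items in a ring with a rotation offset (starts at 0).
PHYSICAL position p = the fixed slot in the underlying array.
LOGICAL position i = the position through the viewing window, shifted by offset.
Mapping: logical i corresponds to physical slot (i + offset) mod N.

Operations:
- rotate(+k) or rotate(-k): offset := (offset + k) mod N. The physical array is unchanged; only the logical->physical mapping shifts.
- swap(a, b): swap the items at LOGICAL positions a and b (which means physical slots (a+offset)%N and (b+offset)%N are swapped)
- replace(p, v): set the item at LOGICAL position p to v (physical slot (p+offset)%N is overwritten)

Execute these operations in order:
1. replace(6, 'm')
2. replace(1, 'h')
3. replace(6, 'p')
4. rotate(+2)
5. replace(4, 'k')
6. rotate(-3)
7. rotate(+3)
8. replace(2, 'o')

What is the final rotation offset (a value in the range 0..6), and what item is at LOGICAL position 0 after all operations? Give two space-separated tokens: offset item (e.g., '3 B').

Answer: 2 C

Derivation:
After op 1 (replace(6, 'm')): offset=0, physical=[A,B,C,D,E,F,m], logical=[A,B,C,D,E,F,m]
After op 2 (replace(1, 'h')): offset=0, physical=[A,h,C,D,E,F,m], logical=[A,h,C,D,E,F,m]
After op 3 (replace(6, 'p')): offset=0, physical=[A,h,C,D,E,F,p], logical=[A,h,C,D,E,F,p]
After op 4 (rotate(+2)): offset=2, physical=[A,h,C,D,E,F,p], logical=[C,D,E,F,p,A,h]
After op 5 (replace(4, 'k')): offset=2, physical=[A,h,C,D,E,F,k], logical=[C,D,E,F,k,A,h]
After op 6 (rotate(-3)): offset=6, physical=[A,h,C,D,E,F,k], logical=[k,A,h,C,D,E,F]
After op 7 (rotate(+3)): offset=2, physical=[A,h,C,D,E,F,k], logical=[C,D,E,F,k,A,h]
After op 8 (replace(2, 'o')): offset=2, physical=[A,h,C,D,o,F,k], logical=[C,D,o,F,k,A,h]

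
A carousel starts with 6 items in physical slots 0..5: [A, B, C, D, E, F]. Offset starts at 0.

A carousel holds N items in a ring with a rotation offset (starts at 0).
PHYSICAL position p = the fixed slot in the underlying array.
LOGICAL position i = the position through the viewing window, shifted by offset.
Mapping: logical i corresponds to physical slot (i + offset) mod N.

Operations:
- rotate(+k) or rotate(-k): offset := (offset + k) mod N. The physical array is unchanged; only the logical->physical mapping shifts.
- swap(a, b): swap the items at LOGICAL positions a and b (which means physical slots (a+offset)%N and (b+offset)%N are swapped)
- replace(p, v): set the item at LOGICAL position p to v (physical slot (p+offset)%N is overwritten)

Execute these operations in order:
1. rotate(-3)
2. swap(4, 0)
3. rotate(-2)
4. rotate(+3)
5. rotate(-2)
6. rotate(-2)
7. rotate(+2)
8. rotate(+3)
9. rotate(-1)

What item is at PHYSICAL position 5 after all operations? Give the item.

After op 1 (rotate(-3)): offset=3, physical=[A,B,C,D,E,F], logical=[D,E,F,A,B,C]
After op 2 (swap(4, 0)): offset=3, physical=[A,D,C,B,E,F], logical=[B,E,F,A,D,C]
After op 3 (rotate(-2)): offset=1, physical=[A,D,C,B,E,F], logical=[D,C,B,E,F,A]
After op 4 (rotate(+3)): offset=4, physical=[A,D,C,B,E,F], logical=[E,F,A,D,C,B]
After op 5 (rotate(-2)): offset=2, physical=[A,D,C,B,E,F], logical=[C,B,E,F,A,D]
After op 6 (rotate(-2)): offset=0, physical=[A,D,C,B,E,F], logical=[A,D,C,B,E,F]
After op 7 (rotate(+2)): offset=2, physical=[A,D,C,B,E,F], logical=[C,B,E,F,A,D]
After op 8 (rotate(+3)): offset=5, physical=[A,D,C,B,E,F], logical=[F,A,D,C,B,E]
After op 9 (rotate(-1)): offset=4, physical=[A,D,C,B,E,F], logical=[E,F,A,D,C,B]

Answer: F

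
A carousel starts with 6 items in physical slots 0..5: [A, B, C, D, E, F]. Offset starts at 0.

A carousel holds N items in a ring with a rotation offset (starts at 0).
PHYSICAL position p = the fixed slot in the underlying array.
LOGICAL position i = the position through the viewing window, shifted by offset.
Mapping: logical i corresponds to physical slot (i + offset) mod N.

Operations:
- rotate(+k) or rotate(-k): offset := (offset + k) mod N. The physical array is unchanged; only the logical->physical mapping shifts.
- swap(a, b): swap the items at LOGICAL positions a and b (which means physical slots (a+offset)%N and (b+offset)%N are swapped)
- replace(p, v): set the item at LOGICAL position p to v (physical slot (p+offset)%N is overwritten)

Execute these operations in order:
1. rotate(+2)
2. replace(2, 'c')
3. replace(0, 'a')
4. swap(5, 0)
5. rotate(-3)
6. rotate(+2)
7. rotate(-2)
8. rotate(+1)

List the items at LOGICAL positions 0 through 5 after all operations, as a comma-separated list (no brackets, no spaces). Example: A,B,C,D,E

After op 1 (rotate(+2)): offset=2, physical=[A,B,C,D,E,F], logical=[C,D,E,F,A,B]
After op 2 (replace(2, 'c')): offset=2, physical=[A,B,C,D,c,F], logical=[C,D,c,F,A,B]
After op 3 (replace(0, 'a')): offset=2, physical=[A,B,a,D,c,F], logical=[a,D,c,F,A,B]
After op 4 (swap(5, 0)): offset=2, physical=[A,a,B,D,c,F], logical=[B,D,c,F,A,a]
After op 5 (rotate(-3)): offset=5, physical=[A,a,B,D,c,F], logical=[F,A,a,B,D,c]
After op 6 (rotate(+2)): offset=1, physical=[A,a,B,D,c,F], logical=[a,B,D,c,F,A]
After op 7 (rotate(-2)): offset=5, physical=[A,a,B,D,c,F], logical=[F,A,a,B,D,c]
After op 8 (rotate(+1)): offset=0, physical=[A,a,B,D,c,F], logical=[A,a,B,D,c,F]

Answer: A,a,B,D,c,F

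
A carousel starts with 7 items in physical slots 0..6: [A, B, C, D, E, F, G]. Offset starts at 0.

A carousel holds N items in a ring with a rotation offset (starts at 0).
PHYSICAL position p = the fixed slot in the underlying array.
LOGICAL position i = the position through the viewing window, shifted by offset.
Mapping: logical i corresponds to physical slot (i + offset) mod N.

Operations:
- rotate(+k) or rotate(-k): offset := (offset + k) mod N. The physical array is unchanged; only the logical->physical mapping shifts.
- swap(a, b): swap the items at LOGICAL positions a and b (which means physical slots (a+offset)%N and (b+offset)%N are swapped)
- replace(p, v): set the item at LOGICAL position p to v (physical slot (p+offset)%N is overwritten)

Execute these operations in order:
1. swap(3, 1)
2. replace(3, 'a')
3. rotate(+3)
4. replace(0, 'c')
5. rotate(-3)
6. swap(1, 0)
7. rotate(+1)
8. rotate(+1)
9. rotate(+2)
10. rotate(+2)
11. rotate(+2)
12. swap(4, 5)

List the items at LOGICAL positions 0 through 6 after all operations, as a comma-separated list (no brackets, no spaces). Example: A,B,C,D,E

Answer: A,C,c,E,G,F,D

Derivation:
After op 1 (swap(3, 1)): offset=0, physical=[A,D,C,B,E,F,G], logical=[A,D,C,B,E,F,G]
After op 2 (replace(3, 'a')): offset=0, physical=[A,D,C,a,E,F,G], logical=[A,D,C,a,E,F,G]
After op 3 (rotate(+3)): offset=3, physical=[A,D,C,a,E,F,G], logical=[a,E,F,G,A,D,C]
After op 4 (replace(0, 'c')): offset=3, physical=[A,D,C,c,E,F,G], logical=[c,E,F,G,A,D,C]
After op 5 (rotate(-3)): offset=0, physical=[A,D,C,c,E,F,G], logical=[A,D,C,c,E,F,G]
After op 6 (swap(1, 0)): offset=0, physical=[D,A,C,c,E,F,G], logical=[D,A,C,c,E,F,G]
After op 7 (rotate(+1)): offset=1, physical=[D,A,C,c,E,F,G], logical=[A,C,c,E,F,G,D]
After op 8 (rotate(+1)): offset=2, physical=[D,A,C,c,E,F,G], logical=[C,c,E,F,G,D,A]
After op 9 (rotate(+2)): offset=4, physical=[D,A,C,c,E,F,G], logical=[E,F,G,D,A,C,c]
After op 10 (rotate(+2)): offset=6, physical=[D,A,C,c,E,F,G], logical=[G,D,A,C,c,E,F]
After op 11 (rotate(+2)): offset=1, physical=[D,A,C,c,E,F,G], logical=[A,C,c,E,F,G,D]
After op 12 (swap(4, 5)): offset=1, physical=[D,A,C,c,E,G,F], logical=[A,C,c,E,G,F,D]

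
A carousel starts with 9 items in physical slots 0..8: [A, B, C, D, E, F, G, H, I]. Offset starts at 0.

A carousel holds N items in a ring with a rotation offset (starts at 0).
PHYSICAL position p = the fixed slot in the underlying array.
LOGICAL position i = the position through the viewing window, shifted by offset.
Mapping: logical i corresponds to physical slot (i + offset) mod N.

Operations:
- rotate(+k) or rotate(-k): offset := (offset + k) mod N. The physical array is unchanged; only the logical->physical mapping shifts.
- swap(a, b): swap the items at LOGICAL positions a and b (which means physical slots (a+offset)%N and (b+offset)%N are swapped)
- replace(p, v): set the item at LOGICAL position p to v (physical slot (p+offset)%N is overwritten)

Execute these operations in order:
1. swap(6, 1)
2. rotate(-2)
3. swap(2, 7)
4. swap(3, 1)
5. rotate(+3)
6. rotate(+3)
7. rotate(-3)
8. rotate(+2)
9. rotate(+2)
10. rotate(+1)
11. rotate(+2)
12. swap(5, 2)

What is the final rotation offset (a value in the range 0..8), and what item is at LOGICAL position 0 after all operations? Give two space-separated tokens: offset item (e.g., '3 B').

Answer: 8 G

Derivation:
After op 1 (swap(6, 1)): offset=0, physical=[A,G,C,D,E,F,B,H,I], logical=[A,G,C,D,E,F,B,H,I]
After op 2 (rotate(-2)): offset=7, physical=[A,G,C,D,E,F,B,H,I], logical=[H,I,A,G,C,D,E,F,B]
After op 3 (swap(2, 7)): offset=7, physical=[F,G,C,D,E,A,B,H,I], logical=[H,I,F,G,C,D,E,A,B]
After op 4 (swap(3, 1)): offset=7, physical=[F,I,C,D,E,A,B,H,G], logical=[H,G,F,I,C,D,E,A,B]
After op 5 (rotate(+3)): offset=1, physical=[F,I,C,D,E,A,B,H,G], logical=[I,C,D,E,A,B,H,G,F]
After op 6 (rotate(+3)): offset=4, physical=[F,I,C,D,E,A,B,H,G], logical=[E,A,B,H,G,F,I,C,D]
After op 7 (rotate(-3)): offset=1, physical=[F,I,C,D,E,A,B,H,G], logical=[I,C,D,E,A,B,H,G,F]
After op 8 (rotate(+2)): offset=3, physical=[F,I,C,D,E,A,B,H,G], logical=[D,E,A,B,H,G,F,I,C]
After op 9 (rotate(+2)): offset=5, physical=[F,I,C,D,E,A,B,H,G], logical=[A,B,H,G,F,I,C,D,E]
After op 10 (rotate(+1)): offset=6, physical=[F,I,C,D,E,A,B,H,G], logical=[B,H,G,F,I,C,D,E,A]
After op 11 (rotate(+2)): offset=8, physical=[F,I,C,D,E,A,B,H,G], logical=[G,F,I,C,D,E,A,B,H]
After op 12 (swap(5, 2)): offset=8, physical=[F,E,C,D,I,A,B,H,G], logical=[G,F,E,C,D,I,A,B,H]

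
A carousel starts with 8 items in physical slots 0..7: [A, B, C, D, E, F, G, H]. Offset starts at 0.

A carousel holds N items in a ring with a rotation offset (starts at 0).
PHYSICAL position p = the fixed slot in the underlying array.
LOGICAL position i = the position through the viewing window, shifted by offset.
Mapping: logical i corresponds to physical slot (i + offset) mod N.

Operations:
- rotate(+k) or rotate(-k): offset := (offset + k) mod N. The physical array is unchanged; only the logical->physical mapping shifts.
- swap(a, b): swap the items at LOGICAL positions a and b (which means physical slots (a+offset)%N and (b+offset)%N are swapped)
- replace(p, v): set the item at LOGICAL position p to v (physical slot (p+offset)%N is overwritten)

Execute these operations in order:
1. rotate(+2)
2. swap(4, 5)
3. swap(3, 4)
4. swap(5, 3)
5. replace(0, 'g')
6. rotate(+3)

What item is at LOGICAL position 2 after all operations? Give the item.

After op 1 (rotate(+2)): offset=2, physical=[A,B,C,D,E,F,G,H], logical=[C,D,E,F,G,H,A,B]
After op 2 (swap(4, 5)): offset=2, physical=[A,B,C,D,E,F,H,G], logical=[C,D,E,F,H,G,A,B]
After op 3 (swap(3, 4)): offset=2, physical=[A,B,C,D,E,H,F,G], logical=[C,D,E,H,F,G,A,B]
After op 4 (swap(5, 3)): offset=2, physical=[A,B,C,D,E,G,F,H], logical=[C,D,E,G,F,H,A,B]
After op 5 (replace(0, 'g')): offset=2, physical=[A,B,g,D,E,G,F,H], logical=[g,D,E,G,F,H,A,B]
After op 6 (rotate(+3)): offset=5, physical=[A,B,g,D,E,G,F,H], logical=[G,F,H,A,B,g,D,E]

Answer: H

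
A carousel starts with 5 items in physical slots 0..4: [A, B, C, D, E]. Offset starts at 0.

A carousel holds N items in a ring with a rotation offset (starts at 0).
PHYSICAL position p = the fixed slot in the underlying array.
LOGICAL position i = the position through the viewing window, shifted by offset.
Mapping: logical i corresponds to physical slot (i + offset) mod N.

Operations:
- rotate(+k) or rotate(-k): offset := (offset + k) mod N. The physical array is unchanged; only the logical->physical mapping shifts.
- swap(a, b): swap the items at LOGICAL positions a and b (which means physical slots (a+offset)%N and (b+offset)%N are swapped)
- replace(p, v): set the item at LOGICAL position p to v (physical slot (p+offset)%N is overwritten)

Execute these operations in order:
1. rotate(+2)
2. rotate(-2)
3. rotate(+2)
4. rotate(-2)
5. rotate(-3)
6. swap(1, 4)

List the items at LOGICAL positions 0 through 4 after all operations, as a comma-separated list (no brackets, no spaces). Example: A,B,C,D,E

Answer: C,B,E,A,D

Derivation:
After op 1 (rotate(+2)): offset=2, physical=[A,B,C,D,E], logical=[C,D,E,A,B]
After op 2 (rotate(-2)): offset=0, physical=[A,B,C,D,E], logical=[A,B,C,D,E]
After op 3 (rotate(+2)): offset=2, physical=[A,B,C,D,E], logical=[C,D,E,A,B]
After op 4 (rotate(-2)): offset=0, physical=[A,B,C,D,E], logical=[A,B,C,D,E]
After op 5 (rotate(-3)): offset=2, physical=[A,B,C,D,E], logical=[C,D,E,A,B]
After op 6 (swap(1, 4)): offset=2, physical=[A,D,C,B,E], logical=[C,B,E,A,D]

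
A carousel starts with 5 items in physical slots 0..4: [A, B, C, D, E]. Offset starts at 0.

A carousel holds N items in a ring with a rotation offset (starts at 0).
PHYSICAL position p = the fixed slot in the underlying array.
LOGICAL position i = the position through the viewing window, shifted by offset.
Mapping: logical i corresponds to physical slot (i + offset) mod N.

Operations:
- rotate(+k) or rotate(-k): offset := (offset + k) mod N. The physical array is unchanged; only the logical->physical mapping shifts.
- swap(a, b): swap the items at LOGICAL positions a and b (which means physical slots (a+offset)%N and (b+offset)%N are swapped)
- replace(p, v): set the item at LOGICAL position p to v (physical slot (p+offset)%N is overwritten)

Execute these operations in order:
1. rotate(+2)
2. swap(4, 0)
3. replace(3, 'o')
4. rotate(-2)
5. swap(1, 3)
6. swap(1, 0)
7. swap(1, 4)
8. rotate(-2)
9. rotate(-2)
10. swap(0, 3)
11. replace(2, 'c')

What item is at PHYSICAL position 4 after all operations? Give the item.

Answer: E

Derivation:
After op 1 (rotate(+2)): offset=2, physical=[A,B,C,D,E], logical=[C,D,E,A,B]
After op 2 (swap(4, 0)): offset=2, physical=[A,C,B,D,E], logical=[B,D,E,A,C]
After op 3 (replace(3, 'o')): offset=2, physical=[o,C,B,D,E], logical=[B,D,E,o,C]
After op 4 (rotate(-2)): offset=0, physical=[o,C,B,D,E], logical=[o,C,B,D,E]
After op 5 (swap(1, 3)): offset=0, physical=[o,D,B,C,E], logical=[o,D,B,C,E]
After op 6 (swap(1, 0)): offset=0, physical=[D,o,B,C,E], logical=[D,o,B,C,E]
After op 7 (swap(1, 4)): offset=0, physical=[D,E,B,C,o], logical=[D,E,B,C,o]
After op 8 (rotate(-2)): offset=3, physical=[D,E,B,C,o], logical=[C,o,D,E,B]
After op 9 (rotate(-2)): offset=1, physical=[D,E,B,C,o], logical=[E,B,C,o,D]
After op 10 (swap(0, 3)): offset=1, physical=[D,o,B,C,E], logical=[o,B,C,E,D]
After op 11 (replace(2, 'c')): offset=1, physical=[D,o,B,c,E], logical=[o,B,c,E,D]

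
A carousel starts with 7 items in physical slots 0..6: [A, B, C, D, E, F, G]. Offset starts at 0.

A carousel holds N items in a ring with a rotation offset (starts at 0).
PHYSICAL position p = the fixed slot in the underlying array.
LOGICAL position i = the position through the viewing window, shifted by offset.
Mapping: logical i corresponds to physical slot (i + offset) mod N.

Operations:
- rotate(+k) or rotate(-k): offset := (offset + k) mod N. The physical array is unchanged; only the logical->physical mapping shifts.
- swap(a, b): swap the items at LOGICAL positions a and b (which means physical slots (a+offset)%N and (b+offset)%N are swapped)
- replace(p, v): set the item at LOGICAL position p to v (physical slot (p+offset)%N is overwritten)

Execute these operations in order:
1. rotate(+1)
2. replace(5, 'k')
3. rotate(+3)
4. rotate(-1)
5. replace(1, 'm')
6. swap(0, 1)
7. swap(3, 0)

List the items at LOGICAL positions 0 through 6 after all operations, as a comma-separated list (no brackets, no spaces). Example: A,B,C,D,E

After op 1 (rotate(+1)): offset=1, physical=[A,B,C,D,E,F,G], logical=[B,C,D,E,F,G,A]
After op 2 (replace(5, 'k')): offset=1, physical=[A,B,C,D,E,F,k], logical=[B,C,D,E,F,k,A]
After op 3 (rotate(+3)): offset=4, physical=[A,B,C,D,E,F,k], logical=[E,F,k,A,B,C,D]
After op 4 (rotate(-1)): offset=3, physical=[A,B,C,D,E,F,k], logical=[D,E,F,k,A,B,C]
After op 5 (replace(1, 'm')): offset=3, physical=[A,B,C,D,m,F,k], logical=[D,m,F,k,A,B,C]
After op 6 (swap(0, 1)): offset=3, physical=[A,B,C,m,D,F,k], logical=[m,D,F,k,A,B,C]
After op 7 (swap(3, 0)): offset=3, physical=[A,B,C,k,D,F,m], logical=[k,D,F,m,A,B,C]

Answer: k,D,F,m,A,B,C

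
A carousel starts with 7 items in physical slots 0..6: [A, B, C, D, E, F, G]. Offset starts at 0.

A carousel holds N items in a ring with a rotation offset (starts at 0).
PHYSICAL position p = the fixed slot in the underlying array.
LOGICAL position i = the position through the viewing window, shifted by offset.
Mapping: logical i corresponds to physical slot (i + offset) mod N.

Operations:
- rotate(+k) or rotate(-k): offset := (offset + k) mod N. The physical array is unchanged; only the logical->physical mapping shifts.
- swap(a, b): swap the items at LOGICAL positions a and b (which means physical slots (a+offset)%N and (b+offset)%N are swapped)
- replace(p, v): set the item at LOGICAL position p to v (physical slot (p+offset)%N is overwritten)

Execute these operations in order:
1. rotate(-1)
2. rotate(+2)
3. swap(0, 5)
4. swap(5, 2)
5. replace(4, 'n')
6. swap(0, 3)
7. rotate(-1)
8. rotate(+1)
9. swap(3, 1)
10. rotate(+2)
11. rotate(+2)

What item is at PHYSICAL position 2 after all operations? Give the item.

After op 1 (rotate(-1)): offset=6, physical=[A,B,C,D,E,F,G], logical=[G,A,B,C,D,E,F]
After op 2 (rotate(+2)): offset=1, physical=[A,B,C,D,E,F,G], logical=[B,C,D,E,F,G,A]
After op 3 (swap(0, 5)): offset=1, physical=[A,G,C,D,E,F,B], logical=[G,C,D,E,F,B,A]
After op 4 (swap(5, 2)): offset=1, physical=[A,G,C,B,E,F,D], logical=[G,C,B,E,F,D,A]
After op 5 (replace(4, 'n')): offset=1, physical=[A,G,C,B,E,n,D], logical=[G,C,B,E,n,D,A]
After op 6 (swap(0, 3)): offset=1, physical=[A,E,C,B,G,n,D], logical=[E,C,B,G,n,D,A]
After op 7 (rotate(-1)): offset=0, physical=[A,E,C,B,G,n,D], logical=[A,E,C,B,G,n,D]
After op 8 (rotate(+1)): offset=1, physical=[A,E,C,B,G,n,D], logical=[E,C,B,G,n,D,A]
After op 9 (swap(3, 1)): offset=1, physical=[A,E,G,B,C,n,D], logical=[E,G,B,C,n,D,A]
After op 10 (rotate(+2)): offset=3, physical=[A,E,G,B,C,n,D], logical=[B,C,n,D,A,E,G]
After op 11 (rotate(+2)): offset=5, physical=[A,E,G,B,C,n,D], logical=[n,D,A,E,G,B,C]

Answer: G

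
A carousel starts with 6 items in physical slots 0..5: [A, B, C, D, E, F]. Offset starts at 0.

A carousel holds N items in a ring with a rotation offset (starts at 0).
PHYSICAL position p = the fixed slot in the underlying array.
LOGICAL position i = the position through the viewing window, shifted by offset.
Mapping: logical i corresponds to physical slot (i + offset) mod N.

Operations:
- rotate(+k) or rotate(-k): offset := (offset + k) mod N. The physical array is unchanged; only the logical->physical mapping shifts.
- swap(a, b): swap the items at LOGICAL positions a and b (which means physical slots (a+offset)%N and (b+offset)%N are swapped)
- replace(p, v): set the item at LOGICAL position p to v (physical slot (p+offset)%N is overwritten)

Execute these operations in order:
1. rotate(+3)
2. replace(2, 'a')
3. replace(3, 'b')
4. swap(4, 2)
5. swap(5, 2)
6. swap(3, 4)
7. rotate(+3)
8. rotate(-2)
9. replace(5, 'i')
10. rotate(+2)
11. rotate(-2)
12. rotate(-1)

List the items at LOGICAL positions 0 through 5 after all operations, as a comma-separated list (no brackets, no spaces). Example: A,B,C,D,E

After op 1 (rotate(+3)): offset=3, physical=[A,B,C,D,E,F], logical=[D,E,F,A,B,C]
After op 2 (replace(2, 'a')): offset=3, physical=[A,B,C,D,E,a], logical=[D,E,a,A,B,C]
After op 3 (replace(3, 'b')): offset=3, physical=[b,B,C,D,E,a], logical=[D,E,a,b,B,C]
After op 4 (swap(4, 2)): offset=3, physical=[b,a,C,D,E,B], logical=[D,E,B,b,a,C]
After op 5 (swap(5, 2)): offset=3, physical=[b,a,B,D,E,C], logical=[D,E,C,b,a,B]
After op 6 (swap(3, 4)): offset=3, physical=[a,b,B,D,E,C], logical=[D,E,C,a,b,B]
After op 7 (rotate(+3)): offset=0, physical=[a,b,B,D,E,C], logical=[a,b,B,D,E,C]
After op 8 (rotate(-2)): offset=4, physical=[a,b,B,D,E,C], logical=[E,C,a,b,B,D]
After op 9 (replace(5, 'i')): offset=4, physical=[a,b,B,i,E,C], logical=[E,C,a,b,B,i]
After op 10 (rotate(+2)): offset=0, physical=[a,b,B,i,E,C], logical=[a,b,B,i,E,C]
After op 11 (rotate(-2)): offset=4, physical=[a,b,B,i,E,C], logical=[E,C,a,b,B,i]
After op 12 (rotate(-1)): offset=3, physical=[a,b,B,i,E,C], logical=[i,E,C,a,b,B]

Answer: i,E,C,a,b,B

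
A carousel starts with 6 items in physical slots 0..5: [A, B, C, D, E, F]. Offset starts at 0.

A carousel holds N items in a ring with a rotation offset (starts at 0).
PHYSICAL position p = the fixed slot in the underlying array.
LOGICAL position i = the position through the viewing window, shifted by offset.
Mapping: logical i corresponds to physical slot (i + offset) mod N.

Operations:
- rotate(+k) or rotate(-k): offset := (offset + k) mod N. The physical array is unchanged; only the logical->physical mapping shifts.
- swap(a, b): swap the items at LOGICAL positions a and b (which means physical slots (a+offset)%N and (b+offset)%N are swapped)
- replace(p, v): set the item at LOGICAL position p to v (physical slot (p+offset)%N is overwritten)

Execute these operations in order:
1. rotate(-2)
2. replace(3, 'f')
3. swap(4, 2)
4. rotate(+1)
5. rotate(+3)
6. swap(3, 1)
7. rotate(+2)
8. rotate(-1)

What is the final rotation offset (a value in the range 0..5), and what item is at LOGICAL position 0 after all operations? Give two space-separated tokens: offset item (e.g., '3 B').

Answer: 3 F

Derivation:
After op 1 (rotate(-2)): offset=4, physical=[A,B,C,D,E,F], logical=[E,F,A,B,C,D]
After op 2 (replace(3, 'f')): offset=4, physical=[A,f,C,D,E,F], logical=[E,F,A,f,C,D]
After op 3 (swap(4, 2)): offset=4, physical=[C,f,A,D,E,F], logical=[E,F,C,f,A,D]
After op 4 (rotate(+1)): offset=5, physical=[C,f,A,D,E,F], logical=[F,C,f,A,D,E]
After op 5 (rotate(+3)): offset=2, physical=[C,f,A,D,E,F], logical=[A,D,E,F,C,f]
After op 6 (swap(3, 1)): offset=2, physical=[C,f,A,F,E,D], logical=[A,F,E,D,C,f]
After op 7 (rotate(+2)): offset=4, physical=[C,f,A,F,E,D], logical=[E,D,C,f,A,F]
After op 8 (rotate(-1)): offset=3, physical=[C,f,A,F,E,D], logical=[F,E,D,C,f,A]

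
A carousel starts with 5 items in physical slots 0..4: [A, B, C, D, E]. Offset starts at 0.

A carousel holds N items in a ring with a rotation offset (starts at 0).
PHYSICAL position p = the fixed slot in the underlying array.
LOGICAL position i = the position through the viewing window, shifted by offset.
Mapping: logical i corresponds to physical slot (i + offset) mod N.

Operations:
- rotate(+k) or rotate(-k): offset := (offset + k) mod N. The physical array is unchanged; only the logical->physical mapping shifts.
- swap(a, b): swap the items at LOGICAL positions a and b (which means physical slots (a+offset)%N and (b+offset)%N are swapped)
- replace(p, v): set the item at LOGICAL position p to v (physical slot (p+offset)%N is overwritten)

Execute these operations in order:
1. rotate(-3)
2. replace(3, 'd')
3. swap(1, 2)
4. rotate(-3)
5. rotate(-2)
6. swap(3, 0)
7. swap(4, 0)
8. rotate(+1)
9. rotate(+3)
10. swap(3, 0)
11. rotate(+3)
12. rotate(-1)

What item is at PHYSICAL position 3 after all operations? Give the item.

After op 1 (rotate(-3)): offset=2, physical=[A,B,C,D,E], logical=[C,D,E,A,B]
After op 2 (replace(3, 'd')): offset=2, physical=[d,B,C,D,E], logical=[C,D,E,d,B]
After op 3 (swap(1, 2)): offset=2, physical=[d,B,C,E,D], logical=[C,E,D,d,B]
After op 4 (rotate(-3)): offset=4, physical=[d,B,C,E,D], logical=[D,d,B,C,E]
After op 5 (rotate(-2)): offset=2, physical=[d,B,C,E,D], logical=[C,E,D,d,B]
After op 6 (swap(3, 0)): offset=2, physical=[C,B,d,E,D], logical=[d,E,D,C,B]
After op 7 (swap(4, 0)): offset=2, physical=[C,d,B,E,D], logical=[B,E,D,C,d]
After op 8 (rotate(+1)): offset=3, physical=[C,d,B,E,D], logical=[E,D,C,d,B]
After op 9 (rotate(+3)): offset=1, physical=[C,d,B,E,D], logical=[d,B,E,D,C]
After op 10 (swap(3, 0)): offset=1, physical=[C,D,B,E,d], logical=[D,B,E,d,C]
After op 11 (rotate(+3)): offset=4, physical=[C,D,B,E,d], logical=[d,C,D,B,E]
After op 12 (rotate(-1)): offset=3, physical=[C,D,B,E,d], logical=[E,d,C,D,B]

Answer: E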